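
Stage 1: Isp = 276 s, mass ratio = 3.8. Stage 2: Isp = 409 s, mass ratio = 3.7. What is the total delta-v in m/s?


dV1 = 276 * 9.81 * ln(3.8) = 3614.6 m/s
dV2 = 409 * 9.81 * ln(3.7) = 5249.4 m/s
Total dV = 3614.6 + 5249.4 = 8864.0 m/s ~ 8864 m/s

8864 m/s


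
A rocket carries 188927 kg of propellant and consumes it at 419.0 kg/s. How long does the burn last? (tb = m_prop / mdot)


tb = 188927 / 419.0 = 450.9 s

450.9 s


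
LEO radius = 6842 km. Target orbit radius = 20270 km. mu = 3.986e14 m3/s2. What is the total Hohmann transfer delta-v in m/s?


V1 = sqrt(mu/r1) = 7632.68 m/s
dV1 = V1*(sqrt(2*r2/(r1+r2)) - 1) = 1700.68 m/s
V2 = sqrt(mu/r2) = 4434.47 m/s
dV2 = V2*(1 - sqrt(2*r1/(r1+r2))) = 1284.06 m/s
Total dV = 2985 m/s

2985 m/s


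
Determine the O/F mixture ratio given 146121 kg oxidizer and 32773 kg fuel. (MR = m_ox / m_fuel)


MR = 146121 / 32773 = 4.46

4.46


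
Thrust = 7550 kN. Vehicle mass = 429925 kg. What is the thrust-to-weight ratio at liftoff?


TWR = 7550000 / (429925 * 9.81) = 1.79

1.79


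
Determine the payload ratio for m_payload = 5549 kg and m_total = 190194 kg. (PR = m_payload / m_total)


PR = 5549 / 190194 = 0.0292

0.0292


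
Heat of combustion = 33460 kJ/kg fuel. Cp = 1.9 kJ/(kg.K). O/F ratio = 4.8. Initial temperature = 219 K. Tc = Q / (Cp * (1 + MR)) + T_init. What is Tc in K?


Tc = 33460 / (1.9 * (1 + 4.8)) + 219 = 3255 K

3255 K


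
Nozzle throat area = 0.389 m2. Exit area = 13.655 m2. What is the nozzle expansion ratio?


AR = 13.655 / 0.389 = 35.1

35.1


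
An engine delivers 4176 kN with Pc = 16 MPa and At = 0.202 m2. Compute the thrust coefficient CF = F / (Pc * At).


CF = 4176000 / (16e6 * 0.202) = 1.29

1.29


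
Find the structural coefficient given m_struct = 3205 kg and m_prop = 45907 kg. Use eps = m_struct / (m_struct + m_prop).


eps = 3205 / (3205 + 45907) = 0.0653

0.0653


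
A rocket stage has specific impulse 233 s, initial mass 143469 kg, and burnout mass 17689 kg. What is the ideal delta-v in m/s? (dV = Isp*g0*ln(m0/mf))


Ve = 233 * 9.81 = 2285.73 m/s
dV = 2285.73 * ln(143469/17689) = 4784 m/s

4784 m/s


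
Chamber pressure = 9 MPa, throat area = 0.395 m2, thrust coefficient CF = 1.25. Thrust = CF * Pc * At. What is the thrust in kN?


F = 1.25 * 9e6 * 0.395 = 4.4438e+06 N = 4443.8 kN

4443.8 kN


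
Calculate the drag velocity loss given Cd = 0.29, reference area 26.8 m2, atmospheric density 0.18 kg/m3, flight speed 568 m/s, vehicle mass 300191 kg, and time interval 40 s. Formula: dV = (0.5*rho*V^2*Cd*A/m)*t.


D = 0.5 * 0.18 * 568^2 * 0.29 * 26.8 = 225669.04 N
a = 225669.04 / 300191 = 0.7518 m/s2
dV = 0.7518 * 40 = 30.1 m/s

30.1 m/s


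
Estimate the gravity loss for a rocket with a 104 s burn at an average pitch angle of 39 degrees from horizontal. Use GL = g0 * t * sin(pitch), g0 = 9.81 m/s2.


GL = 9.81 * 104 * sin(39 deg) = 642 m/s

642 m/s


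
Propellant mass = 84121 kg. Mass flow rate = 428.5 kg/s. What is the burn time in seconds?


tb = 84121 / 428.5 = 196.3 s

196.3 s


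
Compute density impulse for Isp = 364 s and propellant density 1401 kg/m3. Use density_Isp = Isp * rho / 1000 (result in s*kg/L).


rho*Isp = 364 * 1401 / 1000 = 510 s*kg/L

510 s*kg/L


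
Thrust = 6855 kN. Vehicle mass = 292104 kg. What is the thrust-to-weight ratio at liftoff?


TWR = 6855000 / (292104 * 9.81) = 2.39

2.39


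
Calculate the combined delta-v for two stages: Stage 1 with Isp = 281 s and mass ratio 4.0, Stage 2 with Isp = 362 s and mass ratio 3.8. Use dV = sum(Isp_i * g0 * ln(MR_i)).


dV1 = 281 * 9.81 * ln(4.0) = 3821.5 m/s
dV2 = 362 * 9.81 * ln(3.8) = 4740.9 m/s
Total dV = 3821.5 + 4740.9 = 8562.4 m/s ~ 8562 m/s

8562 m/s


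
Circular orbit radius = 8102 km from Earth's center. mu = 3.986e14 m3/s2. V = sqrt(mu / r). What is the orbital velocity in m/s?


V = sqrt(3.986e14 / 8102000) = 7014 m/s

7014 m/s


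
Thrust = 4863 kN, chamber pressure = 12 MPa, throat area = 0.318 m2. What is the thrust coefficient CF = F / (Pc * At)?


CF = 4863000 / (12e6 * 0.318) = 1.27

1.27


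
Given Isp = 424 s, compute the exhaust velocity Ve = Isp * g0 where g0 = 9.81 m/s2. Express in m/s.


Ve = Isp * g0 = 424 * 9.81 = 4159.4 m/s

4159.4 m/s


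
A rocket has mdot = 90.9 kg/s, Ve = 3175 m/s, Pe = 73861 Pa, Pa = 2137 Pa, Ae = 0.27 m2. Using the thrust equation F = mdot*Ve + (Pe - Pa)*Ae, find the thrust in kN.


F = 90.9 * 3175 + (73861 - 2137) * 0.27 = 307973.0 N = 308.0 kN

308.0 kN


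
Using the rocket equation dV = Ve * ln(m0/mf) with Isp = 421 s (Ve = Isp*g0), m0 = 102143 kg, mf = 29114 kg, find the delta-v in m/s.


Ve = 421 * 9.81 = 4130.01 m/s
dV = 4130.01 * ln(102143/29114) = 5184 m/s

5184 m/s


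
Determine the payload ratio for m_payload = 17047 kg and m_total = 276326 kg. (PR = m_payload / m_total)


PR = 17047 / 276326 = 0.0617

0.0617


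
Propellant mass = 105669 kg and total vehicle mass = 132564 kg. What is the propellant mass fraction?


PMF = 105669 / 132564 = 0.797

0.797


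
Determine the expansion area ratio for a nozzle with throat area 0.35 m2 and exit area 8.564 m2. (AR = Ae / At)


AR = 8.564 / 0.35 = 24.5

24.5


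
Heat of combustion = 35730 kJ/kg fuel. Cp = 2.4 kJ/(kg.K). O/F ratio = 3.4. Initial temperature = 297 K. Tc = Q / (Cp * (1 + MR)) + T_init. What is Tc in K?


Tc = 35730 / (2.4 * (1 + 3.4)) + 297 = 3681 K

3681 K


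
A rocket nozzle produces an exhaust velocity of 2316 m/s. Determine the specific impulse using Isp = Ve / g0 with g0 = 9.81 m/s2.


Isp = Ve / g0 = 2316 / 9.81 = 236.1 s

236.1 s


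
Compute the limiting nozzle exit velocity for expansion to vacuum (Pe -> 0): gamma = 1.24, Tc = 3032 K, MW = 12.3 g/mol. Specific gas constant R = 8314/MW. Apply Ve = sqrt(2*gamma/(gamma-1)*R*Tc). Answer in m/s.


R = 8314 / 12.3 = 675.93 J/(kg.K)
Ve = sqrt(2 * 1.24 / (1.24 - 1) * 675.93 * 3032) = 4602 m/s

4602 m/s


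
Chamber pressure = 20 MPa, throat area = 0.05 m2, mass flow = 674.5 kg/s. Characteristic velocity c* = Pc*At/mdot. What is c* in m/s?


c* = 20e6 * 0.05 / 674.5 = 1483 m/s

1483 m/s


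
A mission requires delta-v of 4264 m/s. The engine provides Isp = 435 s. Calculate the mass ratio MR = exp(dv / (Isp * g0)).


Ve = 435 * 9.81 = 4267.35 m/s
MR = exp(4264 / 4267.35) = 2.716

2.716


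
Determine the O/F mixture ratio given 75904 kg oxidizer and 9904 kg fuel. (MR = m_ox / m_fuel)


MR = 75904 / 9904 = 7.66

7.66


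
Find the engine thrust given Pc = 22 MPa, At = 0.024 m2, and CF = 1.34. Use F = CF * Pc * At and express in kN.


F = 1.34 * 22e6 * 0.024 = 707520.0 N = 707.5 kN

707.5 kN


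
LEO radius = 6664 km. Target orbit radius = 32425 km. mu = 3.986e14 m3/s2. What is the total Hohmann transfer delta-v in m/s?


V1 = sqrt(mu/r1) = 7733.95 m/s
dV1 = V1*(sqrt(2*r2/(r1+r2)) - 1) = 2227.65 m/s
V2 = sqrt(mu/r2) = 3506.14 m/s
dV2 = V2*(1 - sqrt(2*r1/(r1+r2))) = 1458.82 m/s
Total dV = 3686 m/s

3686 m/s


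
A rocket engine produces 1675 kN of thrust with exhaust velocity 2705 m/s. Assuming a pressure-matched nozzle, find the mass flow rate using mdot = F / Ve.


mdot = F / Ve = 1675000 / 2705 = 619.2 kg/s

619.2 kg/s


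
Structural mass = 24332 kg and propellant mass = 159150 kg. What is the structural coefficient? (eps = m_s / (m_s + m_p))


eps = 24332 / (24332 + 159150) = 0.1326

0.1326


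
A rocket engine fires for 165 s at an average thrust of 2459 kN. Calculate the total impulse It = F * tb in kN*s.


It = 2459 * 165 = 405735 kN*s

405735 kN*s


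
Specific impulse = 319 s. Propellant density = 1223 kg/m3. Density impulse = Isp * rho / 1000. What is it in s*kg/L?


rho*Isp = 319 * 1223 / 1000 = 390 s*kg/L

390 s*kg/L


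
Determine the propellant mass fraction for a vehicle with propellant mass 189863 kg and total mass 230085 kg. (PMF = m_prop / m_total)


PMF = 189863 / 230085 = 0.825

0.825


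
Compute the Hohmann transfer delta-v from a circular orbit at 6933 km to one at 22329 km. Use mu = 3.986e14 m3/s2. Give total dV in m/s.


V1 = sqrt(mu/r1) = 7582.42 m/s
dV1 = V1*(sqrt(2*r2/(r1+r2)) - 1) = 1784.69 m/s
V2 = sqrt(mu/r2) = 4225.07 m/s
dV2 = V2*(1 - sqrt(2*r1/(r1+r2))) = 1316.65 m/s
Total dV = 3101 m/s

3101 m/s


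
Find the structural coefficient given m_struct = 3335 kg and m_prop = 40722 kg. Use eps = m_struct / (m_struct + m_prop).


eps = 3335 / (3335 + 40722) = 0.0757

0.0757


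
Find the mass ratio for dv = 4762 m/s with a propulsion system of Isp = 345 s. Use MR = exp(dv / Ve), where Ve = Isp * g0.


Ve = 345 * 9.81 = 3384.45 m/s
MR = exp(4762 / 3384.45) = 4.084

4.084


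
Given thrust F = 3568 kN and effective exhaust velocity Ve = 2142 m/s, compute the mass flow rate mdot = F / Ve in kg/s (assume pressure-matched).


mdot = F / Ve = 3568000 / 2142 = 1665.7 kg/s

1665.7 kg/s


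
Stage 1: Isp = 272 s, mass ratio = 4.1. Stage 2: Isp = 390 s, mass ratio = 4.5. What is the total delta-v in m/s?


dV1 = 272 * 9.81 * ln(4.1) = 3765.0 m/s
dV2 = 390 * 9.81 * ln(4.5) = 5754.4 m/s
Total dV = 3765.0 + 5754.4 = 9519.4 m/s ~ 9519 m/s

9519 m/s


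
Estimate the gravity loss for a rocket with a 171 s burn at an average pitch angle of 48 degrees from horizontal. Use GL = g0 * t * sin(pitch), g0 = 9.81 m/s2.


GL = 9.81 * 171 * sin(48 deg) = 1247 m/s

1247 m/s


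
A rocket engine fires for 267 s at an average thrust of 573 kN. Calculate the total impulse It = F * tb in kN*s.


It = 573 * 267 = 152991 kN*s

152991 kN*s


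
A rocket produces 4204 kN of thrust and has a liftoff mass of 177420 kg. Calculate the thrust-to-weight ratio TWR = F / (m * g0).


TWR = 4204000 / (177420 * 9.81) = 2.42

2.42


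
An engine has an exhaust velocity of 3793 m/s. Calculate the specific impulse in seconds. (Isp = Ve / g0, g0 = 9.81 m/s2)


Isp = Ve / g0 = 3793 / 9.81 = 386.6 s

386.6 s


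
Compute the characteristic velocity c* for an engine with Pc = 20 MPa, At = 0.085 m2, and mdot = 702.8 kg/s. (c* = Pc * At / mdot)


c* = 20e6 * 0.085 / 702.8 = 2419 m/s

2419 m/s


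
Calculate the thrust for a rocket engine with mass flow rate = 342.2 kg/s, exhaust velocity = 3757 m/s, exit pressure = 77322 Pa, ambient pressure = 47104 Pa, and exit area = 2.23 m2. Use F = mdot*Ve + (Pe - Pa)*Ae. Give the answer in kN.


F = 342.2 * 3757 + (77322 - 47104) * 2.23 = 1.3530e+06 N = 1353.0 kN

1353.0 kN


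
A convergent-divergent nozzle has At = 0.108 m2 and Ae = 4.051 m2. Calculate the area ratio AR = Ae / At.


AR = 4.051 / 0.108 = 37.5

37.5


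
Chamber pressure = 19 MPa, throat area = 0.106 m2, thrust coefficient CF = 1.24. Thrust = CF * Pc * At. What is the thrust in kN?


F = 1.24 * 19e6 * 0.106 = 2.4974e+06 N = 2497.4 kN

2497.4 kN


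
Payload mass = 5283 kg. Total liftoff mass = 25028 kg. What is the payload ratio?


PR = 5283 / 25028 = 0.2111

0.2111


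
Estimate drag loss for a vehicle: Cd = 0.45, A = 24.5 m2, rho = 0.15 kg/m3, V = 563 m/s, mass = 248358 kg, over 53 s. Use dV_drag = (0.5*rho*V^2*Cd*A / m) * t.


D = 0.5 * 0.15 * 563^2 * 0.45 * 24.5 = 262093.74 N
a = 262093.74 / 248358 = 1.0553 m/s2
dV = 1.0553 * 53 = 55.9 m/s

55.9 m/s


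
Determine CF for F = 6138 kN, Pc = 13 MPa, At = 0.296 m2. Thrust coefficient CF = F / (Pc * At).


CF = 6138000 / (13e6 * 0.296) = 1.6

1.6


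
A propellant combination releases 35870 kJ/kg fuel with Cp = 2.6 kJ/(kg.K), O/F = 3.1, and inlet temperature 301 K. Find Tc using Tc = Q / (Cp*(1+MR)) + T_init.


Tc = 35870 / (2.6 * (1 + 3.1)) + 301 = 3666 K

3666 K


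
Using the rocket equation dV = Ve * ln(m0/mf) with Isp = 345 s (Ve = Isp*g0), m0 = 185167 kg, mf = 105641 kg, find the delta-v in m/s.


Ve = 345 * 9.81 = 3384.45 m/s
dV = 3384.45 * ln(185167/105641) = 1899 m/s

1899 m/s


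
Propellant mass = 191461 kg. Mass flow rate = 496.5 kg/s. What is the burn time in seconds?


tb = 191461 / 496.5 = 385.6 s

385.6 s


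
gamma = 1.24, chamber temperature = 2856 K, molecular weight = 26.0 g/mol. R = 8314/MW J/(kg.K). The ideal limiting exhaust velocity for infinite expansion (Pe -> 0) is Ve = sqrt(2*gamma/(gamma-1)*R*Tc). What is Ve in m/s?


R = 8314 / 26.0 = 319.77 J/(kg.K)
Ve = sqrt(2 * 1.24 / (1.24 - 1) * 319.77 * 2856) = 3072 m/s

3072 m/s


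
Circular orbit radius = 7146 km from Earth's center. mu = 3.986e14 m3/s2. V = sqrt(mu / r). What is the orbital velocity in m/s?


V = sqrt(3.986e14 / 7146000) = 7469 m/s

7469 m/s


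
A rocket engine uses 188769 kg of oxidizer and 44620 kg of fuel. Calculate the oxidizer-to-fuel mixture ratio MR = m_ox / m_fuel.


MR = 188769 / 44620 = 4.23

4.23


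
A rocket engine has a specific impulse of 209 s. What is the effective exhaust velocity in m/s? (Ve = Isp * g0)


Ve = Isp * g0 = 209 * 9.81 = 2050.3 m/s

2050.3 m/s


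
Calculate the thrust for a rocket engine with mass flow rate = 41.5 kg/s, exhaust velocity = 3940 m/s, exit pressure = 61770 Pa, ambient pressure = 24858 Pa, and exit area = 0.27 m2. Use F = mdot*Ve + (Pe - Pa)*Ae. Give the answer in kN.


F = 41.5 * 3940 + (61770 - 24858) * 0.27 = 173476.0 N = 173.5 kN

173.5 kN


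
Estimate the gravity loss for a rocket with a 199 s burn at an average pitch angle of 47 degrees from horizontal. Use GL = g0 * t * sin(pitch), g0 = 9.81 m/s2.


GL = 9.81 * 199 * sin(47 deg) = 1428 m/s

1428 m/s


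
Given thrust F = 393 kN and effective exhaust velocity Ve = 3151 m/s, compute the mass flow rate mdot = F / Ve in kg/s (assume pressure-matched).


mdot = F / Ve = 393000 / 3151 = 124.7 kg/s

124.7 kg/s


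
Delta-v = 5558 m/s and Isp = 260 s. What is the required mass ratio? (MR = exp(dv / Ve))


Ve = 260 * 9.81 = 2550.6 m/s
MR = exp(5558 / 2550.6) = 8.838

8.838


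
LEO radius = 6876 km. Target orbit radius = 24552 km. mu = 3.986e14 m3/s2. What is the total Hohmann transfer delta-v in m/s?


V1 = sqrt(mu/r1) = 7613.79 m/s
dV1 = V1*(sqrt(2*r2/(r1+r2)) - 1) = 1903.23 m/s
V2 = sqrt(mu/r2) = 4029.26 m/s
dV2 = V2*(1 - sqrt(2*r1/(r1+r2))) = 1363.94 m/s
Total dV = 3267 m/s

3267 m/s


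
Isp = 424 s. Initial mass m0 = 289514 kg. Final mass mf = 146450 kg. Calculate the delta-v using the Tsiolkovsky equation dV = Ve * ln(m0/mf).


Ve = 424 * 9.81 = 4159.44 m/s
dV = 4159.44 * ln(289514/146450) = 2835 m/s

2835 m/s


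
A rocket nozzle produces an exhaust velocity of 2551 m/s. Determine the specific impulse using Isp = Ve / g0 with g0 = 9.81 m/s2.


Isp = Ve / g0 = 2551 / 9.81 = 260.0 s

260.0 s


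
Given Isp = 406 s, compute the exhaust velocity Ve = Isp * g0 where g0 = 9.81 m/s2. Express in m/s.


Ve = Isp * g0 = 406 * 9.81 = 3982.9 m/s

3982.9 m/s


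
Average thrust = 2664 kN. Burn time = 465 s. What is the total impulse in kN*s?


It = 2664 * 465 = 1238760 kN*s

1238760 kN*s


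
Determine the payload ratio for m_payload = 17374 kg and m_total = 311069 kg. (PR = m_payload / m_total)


PR = 17374 / 311069 = 0.0559

0.0559


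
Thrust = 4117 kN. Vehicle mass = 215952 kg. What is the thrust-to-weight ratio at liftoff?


TWR = 4117000 / (215952 * 9.81) = 1.94

1.94


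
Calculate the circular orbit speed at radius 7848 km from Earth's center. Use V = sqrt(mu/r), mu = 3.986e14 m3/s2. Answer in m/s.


V = sqrt(3.986e14 / 7848000) = 7127 m/s

7127 m/s


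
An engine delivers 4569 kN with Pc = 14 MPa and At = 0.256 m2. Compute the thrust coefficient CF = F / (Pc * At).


CF = 4569000 / (14e6 * 0.256) = 1.27

1.27


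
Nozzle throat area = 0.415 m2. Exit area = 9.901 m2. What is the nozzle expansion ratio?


AR = 9.901 / 0.415 = 23.9

23.9


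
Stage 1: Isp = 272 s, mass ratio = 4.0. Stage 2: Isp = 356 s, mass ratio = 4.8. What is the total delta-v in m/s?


dV1 = 272 * 9.81 * ln(4.0) = 3699.1 m/s
dV2 = 356 * 9.81 * ln(4.8) = 5478.2 m/s
Total dV = 3699.1 + 5478.2 = 9177.3 m/s ~ 9177 m/s

9177 m/s


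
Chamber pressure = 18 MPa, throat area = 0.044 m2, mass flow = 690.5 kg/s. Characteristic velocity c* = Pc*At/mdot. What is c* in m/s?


c* = 18e6 * 0.044 / 690.5 = 1147 m/s

1147 m/s


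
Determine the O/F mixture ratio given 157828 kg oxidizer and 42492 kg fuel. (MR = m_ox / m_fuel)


MR = 157828 / 42492 = 3.71

3.71


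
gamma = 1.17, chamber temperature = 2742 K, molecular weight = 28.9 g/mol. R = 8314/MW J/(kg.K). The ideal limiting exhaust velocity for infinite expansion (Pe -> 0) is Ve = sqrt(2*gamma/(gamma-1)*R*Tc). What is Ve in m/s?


R = 8314 / 28.9 = 287.68 J/(kg.K)
Ve = sqrt(2 * 1.17 / (1.17 - 1) * 287.68 * 2742) = 3295 m/s

3295 m/s


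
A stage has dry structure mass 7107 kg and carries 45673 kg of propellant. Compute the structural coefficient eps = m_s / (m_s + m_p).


eps = 7107 / (7107 + 45673) = 0.1347

0.1347


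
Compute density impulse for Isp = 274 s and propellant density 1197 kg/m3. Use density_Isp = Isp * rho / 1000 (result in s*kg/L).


rho*Isp = 274 * 1197 / 1000 = 328 s*kg/L

328 s*kg/L


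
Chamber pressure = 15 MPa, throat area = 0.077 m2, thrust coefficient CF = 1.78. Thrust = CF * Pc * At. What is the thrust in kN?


F = 1.78 * 15e6 * 0.077 = 2.0559e+06 N = 2055.9 kN

2055.9 kN


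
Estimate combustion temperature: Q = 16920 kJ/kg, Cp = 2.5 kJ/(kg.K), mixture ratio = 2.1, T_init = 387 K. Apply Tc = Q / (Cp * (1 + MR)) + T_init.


Tc = 16920 / (2.5 * (1 + 2.1)) + 387 = 2570 K

2570 K


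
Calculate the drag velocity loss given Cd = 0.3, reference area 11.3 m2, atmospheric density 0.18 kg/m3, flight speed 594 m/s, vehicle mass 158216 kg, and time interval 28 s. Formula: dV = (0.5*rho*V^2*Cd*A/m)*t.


D = 0.5 * 0.18 * 594^2 * 0.3 * 11.3 = 107650.26 N
a = 107650.26 / 158216 = 0.6804 m/s2
dV = 0.6804 * 28 = 19.1 m/s

19.1 m/s


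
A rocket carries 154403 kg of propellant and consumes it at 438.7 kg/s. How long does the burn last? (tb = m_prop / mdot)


tb = 154403 / 438.7 = 352.0 s

352.0 s


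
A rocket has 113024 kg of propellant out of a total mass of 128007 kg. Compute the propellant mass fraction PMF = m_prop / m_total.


PMF = 113024 / 128007 = 0.883

0.883


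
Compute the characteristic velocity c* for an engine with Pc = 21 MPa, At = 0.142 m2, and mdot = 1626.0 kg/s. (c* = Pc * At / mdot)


c* = 21e6 * 0.142 / 1626.0 = 1834 m/s

1834 m/s


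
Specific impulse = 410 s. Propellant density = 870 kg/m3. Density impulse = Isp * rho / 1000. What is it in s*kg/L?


rho*Isp = 410 * 870 / 1000 = 357 s*kg/L

357 s*kg/L


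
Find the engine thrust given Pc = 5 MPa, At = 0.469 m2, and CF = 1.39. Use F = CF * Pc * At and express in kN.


F = 1.39 * 5e6 * 0.469 = 3.2595e+06 N = 3259.5 kN

3259.5 kN


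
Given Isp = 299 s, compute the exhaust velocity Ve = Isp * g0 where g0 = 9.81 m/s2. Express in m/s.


Ve = Isp * g0 = 299 * 9.81 = 2933.2 m/s

2933.2 m/s


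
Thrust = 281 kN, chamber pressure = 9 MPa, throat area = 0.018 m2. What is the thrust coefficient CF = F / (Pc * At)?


CF = 281000 / (9e6 * 0.018) = 1.73

1.73


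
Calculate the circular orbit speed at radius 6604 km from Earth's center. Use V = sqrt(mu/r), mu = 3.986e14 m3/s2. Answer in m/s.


V = sqrt(3.986e14 / 6604000) = 7769 m/s

7769 m/s


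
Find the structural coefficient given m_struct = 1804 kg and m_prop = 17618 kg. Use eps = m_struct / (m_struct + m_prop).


eps = 1804 / (1804 + 17618) = 0.0929

0.0929


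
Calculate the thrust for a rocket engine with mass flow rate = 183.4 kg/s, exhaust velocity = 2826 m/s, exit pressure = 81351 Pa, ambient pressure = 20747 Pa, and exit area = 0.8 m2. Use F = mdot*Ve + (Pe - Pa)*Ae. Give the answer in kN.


F = 183.4 * 2826 + (81351 - 20747) * 0.8 = 566772.0 N = 566.8 kN

566.8 kN


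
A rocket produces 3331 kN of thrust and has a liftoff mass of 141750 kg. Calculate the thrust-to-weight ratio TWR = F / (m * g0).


TWR = 3331000 / (141750 * 9.81) = 2.4

2.4


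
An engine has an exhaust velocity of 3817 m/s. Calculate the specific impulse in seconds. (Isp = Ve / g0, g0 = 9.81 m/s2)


Isp = Ve / g0 = 3817 / 9.81 = 389.1 s

389.1 s


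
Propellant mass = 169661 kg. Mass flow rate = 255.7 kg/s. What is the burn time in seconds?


tb = 169661 / 255.7 = 663.5 s

663.5 s


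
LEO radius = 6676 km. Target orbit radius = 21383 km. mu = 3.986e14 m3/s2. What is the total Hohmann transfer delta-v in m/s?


V1 = sqrt(mu/r1) = 7726.99 m/s
dV1 = V1*(sqrt(2*r2/(r1+r2)) - 1) = 1812.47 m/s
V2 = sqrt(mu/r2) = 4317.52 m/s
dV2 = V2*(1 - sqrt(2*r1/(r1+r2))) = 1339.2 m/s
Total dV = 3152 m/s

3152 m/s


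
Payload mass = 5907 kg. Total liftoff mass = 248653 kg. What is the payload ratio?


PR = 5907 / 248653 = 0.0238

0.0238


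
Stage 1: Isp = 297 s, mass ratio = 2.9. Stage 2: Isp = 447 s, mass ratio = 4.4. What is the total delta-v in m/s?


dV1 = 297 * 9.81 * ln(2.9) = 3102.1 m/s
dV2 = 447 * 9.81 * ln(4.4) = 6496.9 m/s
Total dV = 3102.1 + 6496.9 = 9599.0 m/s ~ 9599 m/s

9599 m/s


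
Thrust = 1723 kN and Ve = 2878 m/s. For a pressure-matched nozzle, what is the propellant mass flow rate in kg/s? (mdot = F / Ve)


mdot = F / Ve = 1723000 / 2878 = 598.7 kg/s

598.7 kg/s


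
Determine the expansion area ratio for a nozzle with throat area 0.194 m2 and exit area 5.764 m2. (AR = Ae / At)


AR = 5.764 / 0.194 = 29.7

29.7


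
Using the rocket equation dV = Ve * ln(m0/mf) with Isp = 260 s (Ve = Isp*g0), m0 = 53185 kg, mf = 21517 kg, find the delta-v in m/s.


Ve = 260 * 9.81 = 2550.6 m/s
dV = 2550.6 * ln(53185/21517) = 2308 m/s

2308 m/s


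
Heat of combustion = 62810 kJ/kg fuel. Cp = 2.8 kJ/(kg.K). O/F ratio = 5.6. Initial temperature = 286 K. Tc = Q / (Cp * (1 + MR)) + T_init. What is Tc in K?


Tc = 62810 / (2.8 * (1 + 5.6)) + 286 = 3685 K

3685 K


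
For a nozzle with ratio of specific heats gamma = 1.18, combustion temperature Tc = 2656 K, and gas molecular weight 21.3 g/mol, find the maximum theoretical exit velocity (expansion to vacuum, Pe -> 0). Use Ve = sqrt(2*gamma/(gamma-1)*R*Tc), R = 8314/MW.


R = 8314 / 21.3 = 390.33 J/(kg.K)
Ve = sqrt(2 * 1.18 / (1.18 - 1) * 390.33 * 2656) = 3687 m/s

3687 m/s


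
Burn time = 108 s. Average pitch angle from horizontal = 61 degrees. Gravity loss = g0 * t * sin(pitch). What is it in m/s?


GL = 9.81 * 108 * sin(61 deg) = 927 m/s

927 m/s


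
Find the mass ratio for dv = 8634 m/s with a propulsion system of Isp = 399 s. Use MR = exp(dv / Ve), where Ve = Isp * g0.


Ve = 399 * 9.81 = 3914.19 m/s
MR = exp(8634 / 3914.19) = 9.078

9.078


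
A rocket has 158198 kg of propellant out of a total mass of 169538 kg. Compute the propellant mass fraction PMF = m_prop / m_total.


PMF = 158198 / 169538 = 0.933

0.933


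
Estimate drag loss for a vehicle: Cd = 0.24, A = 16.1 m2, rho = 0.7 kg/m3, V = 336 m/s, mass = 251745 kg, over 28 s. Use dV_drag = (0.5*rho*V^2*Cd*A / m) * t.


D = 0.5 * 0.7 * 336^2 * 0.24 * 16.1 = 152680.55 N
a = 152680.55 / 251745 = 0.6065 m/s2
dV = 0.6065 * 28 = 17.0 m/s

17.0 m/s


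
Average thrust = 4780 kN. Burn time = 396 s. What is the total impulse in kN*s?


It = 4780 * 396 = 1892880 kN*s

1892880 kN*s


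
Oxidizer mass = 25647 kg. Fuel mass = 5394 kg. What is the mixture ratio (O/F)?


MR = 25647 / 5394 = 4.75

4.75


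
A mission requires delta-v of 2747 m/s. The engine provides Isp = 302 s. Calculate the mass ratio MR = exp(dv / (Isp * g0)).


Ve = 302 * 9.81 = 2962.62 m/s
MR = exp(2747 / 2962.62) = 2.527

2.527


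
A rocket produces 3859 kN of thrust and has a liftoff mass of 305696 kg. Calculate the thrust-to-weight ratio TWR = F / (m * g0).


TWR = 3859000 / (305696 * 9.81) = 1.29

1.29


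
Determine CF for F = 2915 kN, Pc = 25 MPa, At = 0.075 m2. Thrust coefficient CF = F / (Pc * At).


CF = 2915000 / (25e6 * 0.075) = 1.55

1.55


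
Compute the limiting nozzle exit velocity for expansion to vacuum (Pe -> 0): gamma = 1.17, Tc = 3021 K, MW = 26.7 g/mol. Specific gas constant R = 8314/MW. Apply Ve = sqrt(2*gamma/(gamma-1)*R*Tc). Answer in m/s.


R = 8314 / 26.7 = 311.39 J/(kg.K)
Ve = sqrt(2 * 1.17 / (1.17 - 1) * 311.39 * 3021) = 3598 m/s

3598 m/s


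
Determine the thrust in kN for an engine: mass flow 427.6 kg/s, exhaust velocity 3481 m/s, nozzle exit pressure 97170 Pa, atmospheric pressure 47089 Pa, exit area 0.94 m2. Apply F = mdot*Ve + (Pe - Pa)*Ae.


F = 427.6 * 3481 + (97170 - 47089) * 0.94 = 1.5356e+06 N = 1535.6 kN

1535.6 kN


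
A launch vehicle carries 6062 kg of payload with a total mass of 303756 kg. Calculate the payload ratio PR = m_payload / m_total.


PR = 6062 / 303756 = 0.02

0.02


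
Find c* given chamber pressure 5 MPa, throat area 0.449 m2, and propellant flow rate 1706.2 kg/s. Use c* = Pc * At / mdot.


c* = 5e6 * 0.449 / 1706.2 = 1316 m/s

1316 m/s


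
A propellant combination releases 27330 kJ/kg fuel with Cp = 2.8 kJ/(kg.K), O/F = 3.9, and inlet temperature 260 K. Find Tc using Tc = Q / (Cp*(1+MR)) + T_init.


Tc = 27330 / (2.8 * (1 + 3.9)) + 260 = 2252 K

2252 K


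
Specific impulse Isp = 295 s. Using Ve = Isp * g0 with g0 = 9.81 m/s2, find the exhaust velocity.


Ve = Isp * g0 = 295 * 9.81 = 2894.0 m/s

2894.0 m/s


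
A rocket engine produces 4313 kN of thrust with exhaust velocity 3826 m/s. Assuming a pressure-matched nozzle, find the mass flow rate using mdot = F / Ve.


mdot = F / Ve = 4313000 / 3826 = 1127.3 kg/s

1127.3 kg/s


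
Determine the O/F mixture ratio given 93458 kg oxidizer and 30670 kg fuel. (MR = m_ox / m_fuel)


MR = 93458 / 30670 = 3.05

3.05


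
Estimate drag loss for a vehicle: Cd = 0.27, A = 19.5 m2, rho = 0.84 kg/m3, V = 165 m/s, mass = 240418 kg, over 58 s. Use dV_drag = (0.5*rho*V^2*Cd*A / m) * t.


D = 0.5 * 0.84 * 165^2 * 0.27 * 19.5 = 60202.64 N
a = 60202.64 / 240418 = 0.2504 m/s2
dV = 0.2504 * 58 = 14.5 m/s

14.5 m/s


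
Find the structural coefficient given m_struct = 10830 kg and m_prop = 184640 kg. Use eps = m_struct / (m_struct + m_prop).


eps = 10830 / (10830 + 184640) = 0.0554

0.0554


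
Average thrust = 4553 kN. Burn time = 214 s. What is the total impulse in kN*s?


It = 4553 * 214 = 974342 kN*s

974342 kN*s


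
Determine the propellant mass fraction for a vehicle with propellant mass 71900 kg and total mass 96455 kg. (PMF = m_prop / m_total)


PMF = 71900 / 96455 = 0.745

0.745


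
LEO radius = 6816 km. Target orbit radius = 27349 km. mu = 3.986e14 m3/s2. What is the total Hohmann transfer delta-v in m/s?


V1 = sqrt(mu/r1) = 7647.22 m/s
dV1 = V1*(sqrt(2*r2/(r1+r2)) - 1) = 2028.84 m/s
V2 = sqrt(mu/r2) = 3817.67 m/s
dV2 = V2*(1 - sqrt(2*r1/(r1+r2))) = 1406.17 m/s
Total dV = 3435 m/s

3435 m/s


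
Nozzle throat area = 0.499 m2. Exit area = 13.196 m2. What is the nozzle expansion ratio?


AR = 13.196 / 0.499 = 26.4

26.4


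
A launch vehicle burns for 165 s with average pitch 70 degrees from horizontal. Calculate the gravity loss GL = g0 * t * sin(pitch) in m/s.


GL = 9.81 * 165 * sin(70 deg) = 1521 m/s

1521 m/s


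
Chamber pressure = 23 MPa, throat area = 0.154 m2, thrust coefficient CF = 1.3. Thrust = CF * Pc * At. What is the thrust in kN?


F = 1.3 * 23e6 * 0.154 = 4.6046e+06 N = 4604.6 kN

4604.6 kN


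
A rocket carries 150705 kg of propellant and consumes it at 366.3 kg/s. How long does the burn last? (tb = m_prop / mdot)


tb = 150705 / 366.3 = 411.4 s

411.4 s


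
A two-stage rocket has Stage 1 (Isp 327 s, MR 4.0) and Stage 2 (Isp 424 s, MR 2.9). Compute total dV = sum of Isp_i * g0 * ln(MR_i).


dV1 = 327 * 9.81 * ln(4.0) = 4447.1 m/s
dV2 = 424 * 9.81 * ln(2.9) = 4428.6 m/s
Total dV = 4447.1 + 4428.6 = 8875.7 m/s ~ 8876 m/s

8876 m/s


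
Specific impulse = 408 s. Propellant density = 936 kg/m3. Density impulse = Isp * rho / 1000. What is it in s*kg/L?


rho*Isp = 408 * 936 / 1000 = 382 s*kg/L

382 s*kg/L


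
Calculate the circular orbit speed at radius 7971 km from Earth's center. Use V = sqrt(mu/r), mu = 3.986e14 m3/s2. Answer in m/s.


V = sqrt(3.986e14 / 7971000) = 7072 m/s

7072 m/s


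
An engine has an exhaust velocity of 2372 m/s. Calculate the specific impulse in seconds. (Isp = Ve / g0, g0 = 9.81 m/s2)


Isp = Ve / g0 = 2372 / 9.81 = 241.8 s

241.8 s


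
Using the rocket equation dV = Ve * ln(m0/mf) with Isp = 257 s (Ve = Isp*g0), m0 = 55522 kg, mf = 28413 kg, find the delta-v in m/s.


Ve = 257 * 9.81 = 2521.17 m/s
dV = 2521.17 * ln(55522/28413) = 1689 m/s

1689 m/s


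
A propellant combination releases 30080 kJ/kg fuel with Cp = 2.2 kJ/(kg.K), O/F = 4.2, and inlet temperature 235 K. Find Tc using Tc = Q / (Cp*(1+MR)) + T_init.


Tc = 30080 / (2.2 * (1 + 4.2)) + 235 = 2864 K

2864 K


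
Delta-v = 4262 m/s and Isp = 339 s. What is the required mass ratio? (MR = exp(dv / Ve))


Ve = 339 * 9.81 = 3325.59 m/s
MR = exp(4262 / 3325.59) = 3.602

3.602


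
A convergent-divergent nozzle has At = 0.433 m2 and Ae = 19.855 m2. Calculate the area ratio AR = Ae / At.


AR = 19.855 / 0.433 = 45.9

45.9


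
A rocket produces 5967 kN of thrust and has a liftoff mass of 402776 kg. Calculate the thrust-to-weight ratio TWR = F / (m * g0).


TWR = 5967000 / (402776 * 9.81) = 1.51

1.51


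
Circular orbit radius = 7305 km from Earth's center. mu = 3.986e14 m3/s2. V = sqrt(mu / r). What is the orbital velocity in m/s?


V = sqrt(3.986e14 / 7305000) = 7387 m/s

7387 m/s


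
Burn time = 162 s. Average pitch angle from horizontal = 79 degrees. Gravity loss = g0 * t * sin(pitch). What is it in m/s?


GL = 9.81 * 162 * sin(79 deg) = 1560 m/s

1560 m/s


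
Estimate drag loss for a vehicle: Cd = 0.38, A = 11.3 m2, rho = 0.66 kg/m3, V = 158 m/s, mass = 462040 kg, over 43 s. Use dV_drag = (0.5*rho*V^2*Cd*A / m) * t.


D = 0.5 * 0.66 * 158^2 * 0.38 * 11.3 = 35374.49 N
a = 35374.49 / 462040 = 0.0766 m/s2
dV = 0.0766 * 43 = 3.3 m/s

3.3 m/s


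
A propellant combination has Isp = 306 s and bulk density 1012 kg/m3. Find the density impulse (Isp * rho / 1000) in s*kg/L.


rho*Isp = 306 * 1012 / 1000 = 310 s*kg/L

310 s*kg/L


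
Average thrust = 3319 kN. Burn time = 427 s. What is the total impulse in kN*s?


It = 3319 * 427 = 1417213 kN*s

1417213 kN*s


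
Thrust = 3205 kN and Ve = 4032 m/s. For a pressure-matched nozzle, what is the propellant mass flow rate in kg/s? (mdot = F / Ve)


mdot = F / Ve = 3205000 / 4032 = 794.9 kg/s

794.9 kg/s


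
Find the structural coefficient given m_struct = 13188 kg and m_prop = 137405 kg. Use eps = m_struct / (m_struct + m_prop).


eps = 13188 / (13188 + 137405) = 0.0876

0.0876


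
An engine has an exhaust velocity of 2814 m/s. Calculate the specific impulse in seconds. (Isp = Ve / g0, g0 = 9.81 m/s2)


Isp = Ve / g0 = 2814 / 9.81 = 286.9 s

286.9 s


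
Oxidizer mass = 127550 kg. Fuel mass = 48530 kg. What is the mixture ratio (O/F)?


MR = 127550 / 48530 = 2.63

2.63


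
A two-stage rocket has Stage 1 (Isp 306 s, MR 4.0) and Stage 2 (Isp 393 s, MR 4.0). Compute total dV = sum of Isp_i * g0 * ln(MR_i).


dV1 = 306 * 9.81 * ln(4.0) = 4161.5 m/s
dV2 = 393 * 9.81 * ln(4.0) = 5344.6 m/s
Total dV = 4161.5 + 5344.6 = 9506.1 m/s ~ 9506 m/s

9506 m/s


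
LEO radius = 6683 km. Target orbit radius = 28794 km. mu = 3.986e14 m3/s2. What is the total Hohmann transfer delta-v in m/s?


V1 = sqrt(mu/r1) = 7722.94 m/s
dV1 = V1*(sqrt(2*r2/(r1+r2)) - 1) = 2116.61 m/s
V2 = sqrt(mu/r2) = 3720.64 m/s
dV2 = V2*(1 - sqrt(2*r1/(r1+r2))) = 1436.91 m/s
Total dV = 3554 m/s

3554 m/s


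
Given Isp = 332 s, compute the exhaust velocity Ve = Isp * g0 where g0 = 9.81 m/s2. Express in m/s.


Ve = Isp * g0 = 332 * 9.81 = 3256.9 m/s

3256.9 m/s


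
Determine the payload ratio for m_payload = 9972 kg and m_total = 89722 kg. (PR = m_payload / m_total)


PR = 9972 / 89722 = 0.1111

0.1111


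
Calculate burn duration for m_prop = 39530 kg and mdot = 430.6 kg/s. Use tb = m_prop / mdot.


tb = 39530 / 430.6 = 91.8 s

91.8 s


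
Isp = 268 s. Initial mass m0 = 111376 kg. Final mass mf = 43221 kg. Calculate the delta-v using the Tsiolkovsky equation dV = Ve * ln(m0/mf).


Ve = 268 * 9.81 = 2629.08 m/s
dV = 2629.08 * ln(111376/43221) = 2489 m/s

2489 m/s


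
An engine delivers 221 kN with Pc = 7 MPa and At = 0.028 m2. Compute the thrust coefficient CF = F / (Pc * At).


CF = 221000 / (7e6 * 0.028) = 1.13

1.13


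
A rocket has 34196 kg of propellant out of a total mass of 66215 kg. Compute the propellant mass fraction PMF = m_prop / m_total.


PMF = 34196 / 66215 = 0.516

0.516


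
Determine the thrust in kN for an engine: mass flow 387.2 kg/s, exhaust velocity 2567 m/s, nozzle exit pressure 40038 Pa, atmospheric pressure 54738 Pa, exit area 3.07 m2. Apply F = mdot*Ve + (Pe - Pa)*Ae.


F = 387.2 * 2567 + (40038 - 54738) * 3.07 = 948813.0 N = 948.8 kN

948.8 kN


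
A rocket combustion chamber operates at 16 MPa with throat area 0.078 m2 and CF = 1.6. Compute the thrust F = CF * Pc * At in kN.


F = 1.6 * 16e6 * 0.078 = 1.9968e+06 N = 1996.8 kN

1996.8 kN


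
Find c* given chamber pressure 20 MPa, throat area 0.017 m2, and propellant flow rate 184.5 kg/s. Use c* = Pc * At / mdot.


c* = 20e6 * 0.017 / 184.5 = 1843 m/s

1843 m/s


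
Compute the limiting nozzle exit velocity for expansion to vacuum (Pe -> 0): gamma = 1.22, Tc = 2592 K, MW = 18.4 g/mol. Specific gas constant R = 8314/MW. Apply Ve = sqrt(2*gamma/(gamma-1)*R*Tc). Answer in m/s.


R = 8314 / 18.4 = 451.85 J/(kg.K)
Ve = sqrt(2 * 1.22 / (1.22 - 1) * 451.85 * 2592) = 3604 m/s

3604 m/s


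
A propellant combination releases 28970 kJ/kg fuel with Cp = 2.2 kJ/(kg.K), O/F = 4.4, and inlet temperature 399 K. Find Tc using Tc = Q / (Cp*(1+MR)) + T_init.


Tc = 28970 / (2.2 * (1 + 4.4)) + 399 = 2838 K

2838 K


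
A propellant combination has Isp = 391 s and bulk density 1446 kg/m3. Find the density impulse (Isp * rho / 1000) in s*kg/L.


rho*Isp = 391 * 1446 / 1000 = 565 s*kg/L

565 s*kg/L


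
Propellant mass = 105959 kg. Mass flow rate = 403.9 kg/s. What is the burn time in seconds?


tb = 105959 / 403.9 = 262.3 s

262.3 s


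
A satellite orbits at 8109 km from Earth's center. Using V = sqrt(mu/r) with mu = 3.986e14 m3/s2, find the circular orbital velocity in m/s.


V = sqrt(3.986e14 / 8109000) = 7011 m/s

7011 m/s


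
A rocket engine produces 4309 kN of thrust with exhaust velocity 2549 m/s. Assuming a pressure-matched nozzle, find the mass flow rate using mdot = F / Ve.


mdot = F / Ve = 4309000 / 2549 = 1690.5 kg/s

1690.5 kg/s


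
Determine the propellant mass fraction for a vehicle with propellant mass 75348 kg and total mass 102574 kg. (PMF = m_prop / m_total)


PMF = 75348 / 102574 = 0.735

0.735


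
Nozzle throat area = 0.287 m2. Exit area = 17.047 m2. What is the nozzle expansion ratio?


AR = 17.047 / 0.287 = 59.4

59.4


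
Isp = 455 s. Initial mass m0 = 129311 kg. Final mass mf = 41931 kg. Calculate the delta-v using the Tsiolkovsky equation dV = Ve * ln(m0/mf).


Ve = 455 * 9.81 = 4463.55 m/s
dV = 4463.55 * ln(129311/41931) = 5027 m/s

5027 m/s


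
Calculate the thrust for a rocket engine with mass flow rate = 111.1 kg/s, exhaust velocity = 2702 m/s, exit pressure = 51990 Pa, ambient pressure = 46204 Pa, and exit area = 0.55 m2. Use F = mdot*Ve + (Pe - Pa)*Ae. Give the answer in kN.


F = 111.1 * 2702 + (51990 - 46204) * 0.55 = 303374.0 N = 303.4 kN

303.4 kN


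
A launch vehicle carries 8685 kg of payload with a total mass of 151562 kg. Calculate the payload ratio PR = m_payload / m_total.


PR = 8685 / 151562 = 0.0573

0.0573


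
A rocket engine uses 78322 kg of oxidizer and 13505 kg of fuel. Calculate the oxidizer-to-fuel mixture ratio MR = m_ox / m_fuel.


MR = 78322 / 13505 = 5.8

5.8


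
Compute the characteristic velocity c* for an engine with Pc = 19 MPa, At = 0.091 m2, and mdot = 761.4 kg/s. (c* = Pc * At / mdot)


c* = 19e6 * 0.091 / 761.4 = 2271 m/s

2271 m/s


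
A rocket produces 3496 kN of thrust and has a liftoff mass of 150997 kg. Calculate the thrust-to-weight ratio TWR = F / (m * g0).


TWR = 3496000 / (150997 * 9.81) = 2.36

2.36


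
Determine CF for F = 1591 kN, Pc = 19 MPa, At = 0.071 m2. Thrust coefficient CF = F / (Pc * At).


CF = 1591000 / (19e6 * 0.071) = 1.18

1.18


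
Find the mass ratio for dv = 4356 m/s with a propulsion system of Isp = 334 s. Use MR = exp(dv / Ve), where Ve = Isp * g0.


Ve = 334 * 9.81 = 3276.54 m/s
MR = exp(4356 / 3276.54) = 3.779

3.779


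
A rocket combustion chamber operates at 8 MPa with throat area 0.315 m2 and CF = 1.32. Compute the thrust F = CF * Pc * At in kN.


F = 1.32 * 8e6 * 0.315 = 3.3264e+06 N = 3326.4 kN

3326.4 kN


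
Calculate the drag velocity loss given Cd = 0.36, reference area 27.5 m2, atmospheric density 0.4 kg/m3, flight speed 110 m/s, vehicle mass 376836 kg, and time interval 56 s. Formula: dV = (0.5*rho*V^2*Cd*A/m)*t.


D = 0.5 * 0.4 * 110^2 * 0.36 * 27.5 = 23958.0 N
a = 23958.0 / 376836 = 0.0636 m/s2
dV = 0.0636 * 56 = 3.6 m/s

3.6 m/s


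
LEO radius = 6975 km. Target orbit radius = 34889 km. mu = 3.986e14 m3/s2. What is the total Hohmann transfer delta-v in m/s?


V1 = sqrt(mu/r1) = 7559.56 m/s
dV1 = V1*(sqrt(2*r2/(r1+r2)) - 1) = 2200.12 m/s
V2 = sqrt(mu/r2) = 3380.06 m/s
dV2 = V2*(1 - sqrt(2*r1/(r1+r2))) = 1428.91 m/s
Total dV = 3629 m/s

3629 m/s


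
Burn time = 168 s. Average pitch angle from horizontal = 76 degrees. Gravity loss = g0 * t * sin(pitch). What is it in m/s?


GL = 9.81 * 168 * sin(76 deg) = 1599 m/s

1599 m/s


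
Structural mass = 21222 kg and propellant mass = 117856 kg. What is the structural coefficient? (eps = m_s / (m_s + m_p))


eps = 21222 / (21222 + 117856) = 0.1526

0.1526


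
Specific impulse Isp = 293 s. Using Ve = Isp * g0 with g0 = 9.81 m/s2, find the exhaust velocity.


Ve = Isp * g0 = 293 * 9.81 = 2874.3 m/s

2874.3 m/s


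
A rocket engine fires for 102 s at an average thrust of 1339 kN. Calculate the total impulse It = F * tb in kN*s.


It = 1339 * 102 = 136578 kN*s

136578 kN*s


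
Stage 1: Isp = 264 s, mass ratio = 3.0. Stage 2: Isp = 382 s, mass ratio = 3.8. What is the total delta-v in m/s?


dV1 = 264 * 9.81 * ln(3.0) = 2845.2 m/s
dV2 = 382 * 9.81 * ln(3.8) = 5002.8 m/s
Total dV = 2845.2 + 5002.8 = 7848.0 m/s ~ 7848 m/s

7848 m/s


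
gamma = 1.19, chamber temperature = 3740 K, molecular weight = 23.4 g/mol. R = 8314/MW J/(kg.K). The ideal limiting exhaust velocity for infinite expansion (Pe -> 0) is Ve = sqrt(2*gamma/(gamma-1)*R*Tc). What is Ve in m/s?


R = 8314 / 23.4 = 355.3 J/(kg.K)
Ve = sqrt(2 * 1.19 / (1.19 - 1) * 355.3 * 3740) = 4080 m/s

4080 m/s


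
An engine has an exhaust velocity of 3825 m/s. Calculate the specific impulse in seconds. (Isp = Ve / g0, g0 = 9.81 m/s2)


Isp = Ve / g0 = 3825 / 9.81 = 389.9 s

389.9 s


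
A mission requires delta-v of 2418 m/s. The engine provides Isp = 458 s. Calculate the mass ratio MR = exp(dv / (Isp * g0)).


Ve = 458 * 9.81 = 4492.98 m/s
MR = exp(2418 / 4492.98) = 1.713

1.713


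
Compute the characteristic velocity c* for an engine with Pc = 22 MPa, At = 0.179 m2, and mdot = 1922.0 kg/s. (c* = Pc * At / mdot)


c* = 22e6 * 0.179 / 1922.0 = 2049 m/s

2049 m/s


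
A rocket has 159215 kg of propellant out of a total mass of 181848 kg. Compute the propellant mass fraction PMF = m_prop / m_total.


PMF = 159215 / 181848 = 0.876

0.876


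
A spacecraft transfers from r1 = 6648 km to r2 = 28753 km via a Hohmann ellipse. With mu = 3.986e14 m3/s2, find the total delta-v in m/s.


V1 = sqrt(mu/r1) = 7743.25 m/s
dV1 = V1*(sqrt(2*r2/(r1+r2)) - 1) = 2125.73 m/s
V2 = sqrt(mu/r2) = 3723.29 m/s
dV2 = V2*(1 - sqrt(2*r1/(r1+r2))) = 1441.48 m/s
Total dV = 3567 m/s

3567 m/s
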